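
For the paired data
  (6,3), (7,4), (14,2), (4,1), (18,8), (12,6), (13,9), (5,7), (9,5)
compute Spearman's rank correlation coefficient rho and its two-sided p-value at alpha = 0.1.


Step 1: Rank x and y separately (midranks; no ties here).
rank(x): 6->3, 7->4, 14->8, 4->1, 18->9, 12->6, 13->7, 5->2, 9->5
rank(y): 3->3, 4->4, 2->2, 1->1, 8->8, 6->6, 9->9, 7->7, 5->5
Step 2: d_i = R_x(i) - R_y(i); compute d_i^2.
  (3-3)^2=0, (4-4)^2=0, (8-2)^2=36, (1-1)^2=0, (9-8)^2=1, (6-6)^2=0, (7-9)^2=4, (2-7)^2=25, (5-5)^2=0
sum(d^2) = 66.
Step 3: rho = 1 - 6*66 / (9*(9^2 - 1)) = 1 - 396/720 = 0.450000.
Step 4: Under H0, t = rho * sqrt((n-2)/(1-rho^2)) = 1.3332 ~ t(7).
Step 5: Two-sided p-value from the t-distribution with 7 df = 0.224216.
Step 6: alpha = 0.1. fail to reject H0.

rho = 0.4500, p = 0.224216, fail to reject H0 at alpha = 0.1.


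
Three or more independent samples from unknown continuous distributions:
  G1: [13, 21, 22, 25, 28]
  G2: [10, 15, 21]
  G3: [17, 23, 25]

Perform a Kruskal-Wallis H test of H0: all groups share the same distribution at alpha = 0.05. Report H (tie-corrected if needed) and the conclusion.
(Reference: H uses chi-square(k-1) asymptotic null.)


Step 1: Combine all N = 11 observations and assign midranks.
sorted (value, group, rank): (10,G2,1), (13,G1,2), (15,G2,3), (17,G3,4), (21,G1,5.5), (21,G2,5.5), (22,G1,7), (23,G3,8), (25,G1,9.5), (25,G3,9.5), (28,G1,11)
Step 2: Sum ranks within each group.
R_1 = 35 (n_1 = 5)
R_2 = 9.5 (n_2 = 3)
R_3 = 21.5 (n_3 = 3)
Step 3: H = 12/(N(N+1)) * sum(R_i^2/n_i) - 3(N+1)
     = 12/(11*12) * (35^2/5 + 9.5^2/3 + 21.5^2/3) - 3*12
     = 0.090909 * 429.167 - 36
     = 3.015152.
Step 4: Ties present; correction factor C = 1 - 12/(11^3 - 11) = 0.990909. Corrected H = 3.015152 / 0.990909 = 3.042813.
Step 5: Under H0, H ~ chi^2(2); p-value = 0.218404.
Step 6: alpha = 0.05. fail to reject H0.

H = 3.0428, df = 2, p = 0.218404, fail to reject H0.


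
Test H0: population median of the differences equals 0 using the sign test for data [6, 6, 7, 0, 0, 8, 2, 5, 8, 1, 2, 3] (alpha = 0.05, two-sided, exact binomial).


Step 1: Discard zero differences. Original n = 12; n_eff = number of nonzero differences = 10.
Nonzero differences (with sign): +6, +6, +7, +8, +2, +5, +8, +1, +2, +3
Step 2: Count signs: positive = 10, negative = 0.
Step 3: Under H0: P(positive) = 0.5, so the number of positives S ~ Bin(10, 0.5).
Step 4: Two-sided exact p-value = sum of Bin(10,0.5) probabilities at or below the observed probability = 0.001953.
Step 5: alpha = 0.05. reject H0.

n_eff = 10, pos = 10, neg = 0, p = 0.001953, reject H0.


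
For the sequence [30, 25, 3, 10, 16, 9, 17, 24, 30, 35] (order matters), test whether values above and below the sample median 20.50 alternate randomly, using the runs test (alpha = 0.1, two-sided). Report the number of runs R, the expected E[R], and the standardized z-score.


Step 1: Compute median = 20.50; label A = above, B = below.
Labels in order: AABBBBBAAA  (n_A = 5, n_B = 5)
Step 2: Count runs R = 3.
Step 3: Under H0 (random ordering), E[R] = 2*n_A*n_B/(n_A+n_B) + 1 = 2*5*5/10 + 1 = 6.0000.
        Var[R] = 2*n_A*n_B*(2*n_A*n_B - n_A - n_B) / ((n_A+n_B)^2 * (n_A+n_B-1)) = 2000/900 = 2.2222.
        SD[R] = 1.4907.
Step 4: Continuity-corrected z = (R + 0.5 - E[R]) / SD[R] = (3 + 0.5 - 6.0000) / 1.4907 = -1.6771.
Step 5: Two-sided p-value via normal approximation = 2*(1 - Phi(|z|)) = 0.093533.
Step 6: alpha = 0.1. reject H0.

R = 3, z = -1.6771, p = 0.093533, reject H0.


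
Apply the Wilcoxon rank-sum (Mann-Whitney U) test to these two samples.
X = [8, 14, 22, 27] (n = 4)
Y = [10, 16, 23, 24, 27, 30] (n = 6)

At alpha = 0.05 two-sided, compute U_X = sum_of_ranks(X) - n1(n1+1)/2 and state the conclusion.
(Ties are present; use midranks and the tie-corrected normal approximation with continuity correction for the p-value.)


Step 1: Combine and sort all 10 observations; assign midranks.
sorted (value, group): (8,X), (10,Y), (14,X), (16,Y), (22,X), (23,Y), (24,Y), (27,X), (27,Y), (30,Y)
ranks: 8->1, 10->2, 14->3, 16->4, 22->5, 23->6, 24->7, 27->8.5, 27->8.5, 30->10
Step 2: Rank sum for X: R1 = 1 + 3 + 5 + 8.5 = 17.5.
Step 3: U_X = R1 - n1(n1+1)/2 = 17.5 - 4*5/2 = 17.5 - 10 = 7.5.
       U_Y = n1*n2 - U_X = 24 - 7.5 = 16.5.
Step 4: Ties are present, so use the tie-corrected normal approximation (with continuity correction) for the p-value.
Step 5: p-value = 0.392330; compare to alpha = 0.05. fail to reject H0.

U_X = 7.5, p = 0.392330, fail to reject H0 at alpha = 0.05.


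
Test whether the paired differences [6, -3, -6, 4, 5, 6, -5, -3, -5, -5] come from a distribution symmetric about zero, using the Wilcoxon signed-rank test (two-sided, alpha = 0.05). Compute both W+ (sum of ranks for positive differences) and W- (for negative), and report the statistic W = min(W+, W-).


Step 1: Drop any zero differences (none here) and take |d_i|.
|d| = [6, 3, 6, 4, 5, 6, 5, 3, 5, 5]
Step 2: Midrank |d_i| (ties get averaged ranks).
ranks: |6|->9, |3|->1.5, |6|->9, |4|->3, |5|->5.5, |6|->9, |5|->5.5, |3|->1.5, |5|->5.5, |5|->5.5
Step 3: Attach original signs; sum ranks with positive sign and with negative sign.
W+ = 9 + 3 + 5.5 + 9 = 26.5
W- = 1.5 + 9 + 5.5 + 1.5 + 5.5 + 5.5 = 28.5
(Check: W+ + W- = 55 should equal n(n+1)/2 = 55.)
Step 4: Test statistic W = min(W+, W-) = 26.5.
Step 5: Ties in |d|, so use the tie-corrected normal approximation.
        E[W] = n(n+1)/4 = 10*11/4 = 27.5.
        Tie groups: |d|=3 (t=2), |d|=5 (t=4), |d|=6 (t=3); sum(t^3 - t) = 90.
        Var[W] = n(n+1)(2n+1)/24 - sum(t^3-t)/48 = 2310/24 - 90/48 = 94.375.
        z = (W - E[W]) / sqrt(Var[W]) = (26.5 - 27.5) / 9.7147 = -0.1029.
        Two-sided p = 2*Phi(z) = 0.918013.
Step 6: alpha = 0.05. fail to reject H0.

W+ = 26.5, W- = 28.5, W = min = 26.5, p = 0.918013, fail to reject H0.


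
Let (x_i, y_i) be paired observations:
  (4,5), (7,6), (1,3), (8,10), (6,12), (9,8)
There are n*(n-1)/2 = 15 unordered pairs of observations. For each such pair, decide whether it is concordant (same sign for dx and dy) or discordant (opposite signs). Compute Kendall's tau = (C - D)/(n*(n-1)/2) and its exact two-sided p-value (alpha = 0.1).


Step 1: Enumerate the 15 unordered pairs (i,j) with i<j and classify each by sign(x_j-x_i) * sign(y_j-y_i).
  (1,2):dx=+3,dy=+1->C; (1,3):dx=-3,dy=-2->C; (1,4):dx=+4,dy=+5->C; (1,5):dx=+2,dy=+7->C
  (1,6):dx=+5,dy=+3->C; (2,3):dx=-6,dy=-3->C; (2,4):dx=+1,dy=+4->C; (2,5):dx=-1,dy=+6->D
  (2,6):dx=+2,dy=+2->C; (3,4):dx=+7,dy=+7->C; (3,5):dx=+5,dy=+9->C; (3,6):dx=+8,dy=+5->C
  (4,5):dx=-2,dy=+2->D; (4,6):dx=+1,dy=-2->D; (5,6):dx=+3,dy=-4->D
Step 2: C = 11, D = 4, total pairs = 15.
Step 3: tau = (C - D)/(n(n-1)/2) = (11 - 4)/15 = 0.466667.
Step 4: Exact two-sided p-value (enumerate n! = 720 permutations of y under H0): p = 0.272222.
Step 5: alpha = 0.1. fail to reject H0.

tau_b = 0.4667 (C=11, D=4), p = 0.272222, fail to reject H0.


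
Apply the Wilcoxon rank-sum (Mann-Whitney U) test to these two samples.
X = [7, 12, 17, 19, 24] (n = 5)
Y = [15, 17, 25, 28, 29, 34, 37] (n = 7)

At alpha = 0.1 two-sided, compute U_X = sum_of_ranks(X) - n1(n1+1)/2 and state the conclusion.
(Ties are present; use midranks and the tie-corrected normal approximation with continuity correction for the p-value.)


Step 1: Combine and sort all 12 observations; assign midranks.
sorted (value, group): (7,X), (12,X), (15,Y), (17,X), (17,Y), (19,X), (24,X), (25,Y), (28,Y), (29,Y), (34,Y), (37,Y)
ranks: 7->1, 12->2, 15->3, 17->4.5, 17->4.5, 19->6, 24->7, 25->8, 28->9, 29->10, 34->11, 37->12
Step 2: Rank sum for X: R1 = 1 + 2 + 4.5 + 6 + 7 = 20.5.
Step 3: U_X = R1 - n1(n1+1)/2 = 20.5 - 5*6/2 = 20.5 - 15 = 5.5.
       U_Y = n1*n2 - U_X = 35 - 5.5 = 29.5.
Step 4: Ties are present, so use the tie-corrected normal approximation (with continuity correction) for the p-value.
Step 5: p-value = 0.061363; compare to alpha = 0.1. reject H0.

U_X = 5.5, p = 0.061363, reject H0 at alpha = 0.1.


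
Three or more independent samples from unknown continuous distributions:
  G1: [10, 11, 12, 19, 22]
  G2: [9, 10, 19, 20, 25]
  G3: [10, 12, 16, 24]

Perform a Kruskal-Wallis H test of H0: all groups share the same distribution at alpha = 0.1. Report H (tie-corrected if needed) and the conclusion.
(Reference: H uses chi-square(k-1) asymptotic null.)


Step 1: Combine all N = 14 observations and assign midranks.
sorted (value, group, rank): (9,G2,1), (10,G1,3), (10,G2,3), (10,G3,3), (11,G1,5), (12,G1,6.5), (12,G3,6.5), (16,G3,8), (19,G1,9.5), (19,G2,9.5), (20,G2,11), (22,G1,12), (24,G3,13), (25,G2,14)
Step 2: Sum ranks within each group.
R_1 = 36 (n_1 = 5)
R_2 = 38.5 (n_2 = 5)
R_3 = 30.5 (n_3 = 4)
Step 3: H = 12/(N(N+1)) * sum(R_i^2/n_i) - 3(N+1)
     = 12/(14*15) * (36^2/5 + 38.5^2/5 + 30.5^2/4) - 3*15
     = 0.057143 * 788.212 - 45
     = 0.040714.
Step 4: Ties present; correction factor C = 1 - 36/(14^3 - 14) = 0.986813. Corrected H = 0.040714 / 0.986813 = 0.041258.
Step 5: Under H0, H ~ chi^2(2); p-value = 0.979582.
Step 6: alpha = 0.1. fail to reject H0.

H = 0.0413, df = 2, p = 0.979582, fail to reject H0.


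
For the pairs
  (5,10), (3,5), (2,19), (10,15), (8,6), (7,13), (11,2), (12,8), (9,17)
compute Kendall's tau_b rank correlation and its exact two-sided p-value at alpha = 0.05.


Step 1: Enumerate the 36 unordered pairs (i,j) with i<j and classify each by sign(x_j-x_i) * sign(y_j-y_i).
  (1,2):dx=-2,dy=-5->C; (1,3):dx=-3,dy=+9->D; (1,4):dx=+5,dy=+5->C; (1,5):dx=+3,dy=-4->D
  (1,6):dx=+2,dy=+3->C; (1,7):dx=+6,dy=-8->D; (1,8):dx=+7,dy=-2->D; (1,9):dx=+4,dy=+7->C
  (2,3):dx=-1,dy=+14->D; (2,4):dx=+7,dy=+10->C; (2,5):dx=+5,dy=+1->C; (2,6):dx=+4,dy=+8->C
  (2,7):dx=+8,dy=-3->D; (2,8):dx=+9,dy=+3->C; (2,9):dx=+6,dy=+12->C; (3,4):dx=+8,dy=-4->D
  (3,5):dx=+6,dy=-13->D; (3,6):dx=+5,dy=-6->D; (3,7):dx=+9,dy=-17->D; (3,8):dx=+10,dy=-11->D
  (3,9):dx=+7,dy=-2->D; (4,5):dx=-2,dy=-9->C; (4,6):dx=-3,dy=-2->C; (4,7):dx=+1,dy=-13->D
  (4,8):dx=+2,dy=-7->D; (4,9):dx=-1,dy=+2->D; (5,6):dx=-1,dy=+7->D; (5,7):dx=+3,dy=-4->D
  (5,8):dx=+4,dy=+2->C; (5,9):dx=+1,dy=+11->C; (6,7):dx=+4,dy=-11->D; (6,8):dx=+5,dy=-5->D
  (6,9):dx=+2,dy=+4->C; (7,8):dx=+1,dy=+6->C; (7,9):dx=-2,dy=+15->D; (8,9):dx=-3,dy=+9->D
Step 2: C = 15, D = 21, total pairs = 36.
Step 3: tau = (C - D)/(n(n-1)/2) = (15 - 21)/36 = -0.166667.
Step 4: Exact two-sided p-value (enumerate n! = 362880 permutations of y under H0): p = 0.612202.
Step 5: alpha = 0.05. fail to reject H0.

tau_b = -0.1667 (C=15, D=21), p = 0.612202, fail to reject H0.


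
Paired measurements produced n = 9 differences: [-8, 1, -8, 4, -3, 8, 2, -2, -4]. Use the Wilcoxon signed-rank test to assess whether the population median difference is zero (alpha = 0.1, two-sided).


Step 1: Drop any zero differences (none here) and take |d_i|.
|d| = [8, 1, 8, 4, 3, 8, 2, 2, 4]
Step 2: Midrank |d_i| (ties get averaged ranks).
ranks: |8|->8, |1|->1, |8|->8, |4|->5.5, |3|->4, |8|->8, |2|->2.5, |2|->2.5, |4|->5.5
Step 3: Attach original signs; sum ranks with positive sign and with negative sign.
W+ = 1 + 5.5 + 8 + 2.5 = 17
W- = 8 + 8 + 4 + 2.5 + 5.5 = 28
(Check: W+ + W- = 45 should equal n(n+1)/2 = 45.)
Step 4: Test statistic W = min(W+, W-) = 17.
Step 5: Ties in |d|, so use the tie-corrected normal approximation.
        E[W] = n(n+1)/4 = 9*10/4 = 22.5.
        Tie groups: |d|=2 (t=2), |d|=4 (t=2), |d|=8 (t=3); sum(t^3 - t) = 36.
        Var[W] = n(n+1)(2n+1)/24 - sum(t^3-t)/48 = 1710/24 - 36/48 = 70.5.
        z = (W - E[W]) / sqrt(Var[W]) = (17 - 22.5) / 8.3964 = -0.6550.
        Two-sided p = 2*Phi(z) = 0.512442.
Step 6: alpha = 0.1. fail to reject H0.

W+ = 17, W- = 28, W = min = 17, p = 0.512442, fail to reject H0.


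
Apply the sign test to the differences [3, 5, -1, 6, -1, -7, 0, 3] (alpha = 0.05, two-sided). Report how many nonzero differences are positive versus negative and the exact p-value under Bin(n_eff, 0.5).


Step 1: Discard zero differences. Original n = 8; n_eff = number of nonzero differences = 7.
Nonzero differences (with sign): +3, +5, -1, +6, -1, -7, +3
Step 2: Count signs: positive = 4, negative = 3.
Step 3: Under H0: P(positive) = 0.5, so the number of positives S ~ Bin(7, 0.5).
Step 4: Two-sided exact p-value = sum of Bin(7,0.5) probabilities at or below the observed probability = 1.000000.
Step 5: alpha = 0.05. fail to reject H0.

n_eff = 7, pos = 4, neg = 3, p = 1.000000, fail to reject H0.


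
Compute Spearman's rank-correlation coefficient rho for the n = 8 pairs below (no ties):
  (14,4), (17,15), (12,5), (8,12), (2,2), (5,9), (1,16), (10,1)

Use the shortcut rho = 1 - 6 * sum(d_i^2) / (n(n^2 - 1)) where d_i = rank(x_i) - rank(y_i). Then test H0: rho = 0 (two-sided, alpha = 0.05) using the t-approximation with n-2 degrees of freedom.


Step 1: Rank x and y separately (midranks; no ties here).
rank(x): 14->7, 17->8, 12->6, 8->4, 2->2, 5->3, 1->1, 10->5
rank(y): 4->3, 15->7, 5->4, 12->6, 2->2, 9->5, 16->8, 1->1
Step 2: d_i = R_x(i) - R_y(i); compute d_i^2.
  (7-3)^2=16, (8-7)^2=1, (6-4)^2=4, (4-6)^2=4, (2-2)^2=0, (3-5)^2=4, (1-8)^2=49, (5-1)^2=16
sum(d^2) = 94.
Step 3: rho = 1 - 6*94 / (8*(8^2 - 1)) = 1 - 564/504 = -0.119048.
Step 4: Under H0, t = rho * sqrt((n-2)/(1-rho^2)) = -0.2937 ~ t(6).
Step 5: Two-sided p-value from the t-distribution with 6 df = 0.778886.
Step 6: alpha = 0.05. fail to reject H0.

rho = -0.1190, p = 0.778886, fail to reject H0 at alpha = 0.05.


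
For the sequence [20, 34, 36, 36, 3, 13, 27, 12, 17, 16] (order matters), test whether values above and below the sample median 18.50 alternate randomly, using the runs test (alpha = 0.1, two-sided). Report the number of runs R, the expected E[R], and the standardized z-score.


Step 1: Compute median = 18.50; label A = above, B = below.
Labels in order: AAAABBABBB  (n_A = 5, n_B = 5)
Step 2: Count runs R = 4.
Step 3: Under H0 (random ordering), E[R] = 2*n_A*n_B/(n_A+n_B) + 1 = 2*5*5/10 + 1 = 6.0000.
        Var[R] = 2*n_A*n_B*(2*n_A*n_B - n_A - n_B) / ((n_A+n_B)^2 * (n_A+n_B-1)) = 2000/900 = 2.2222.
        SD[R] = 1.4907.
Step 4: Continuity-corrected z = (R + 0.5 - E[R]) / SD[R] = (4 + 0.5 - 6.0000) / 1.4907 = -1.0062.
Step 5: Two-sided p-value via normal approximation = 2*(1 - Phi(|z|)) = 0.314305.
Step 6: alpha = 0.1. fail to reject H0.

R = 4, z = -1.0062, p = 0.314305, fail to reject H0.


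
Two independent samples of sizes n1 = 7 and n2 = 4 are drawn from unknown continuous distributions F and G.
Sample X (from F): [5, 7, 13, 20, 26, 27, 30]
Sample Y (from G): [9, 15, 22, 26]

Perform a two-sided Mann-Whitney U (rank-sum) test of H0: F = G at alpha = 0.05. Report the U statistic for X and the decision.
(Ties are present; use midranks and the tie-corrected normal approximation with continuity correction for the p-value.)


Step 1: Combine and sort all 11 observations; assign midranks.
sorted (value, group): (5,X), (7,X), (9,Y), (13,X), (15,Y), (20,X), (22,Y), (26,X), (26,Y), (27,X), (30,X)
ranks: 5->1, 7->2, 9->3, 13->4, 15->5, 20->6, 22->7, 26->8.5, 26->8.5, 27->10, 30->11
Step 2: Rank sum for X: R1 = 1 + 2 + 4 + 6 + 8.5 + 10 + 11 = 42.5.
Step 3: U_X = R1 - n1(n1+1)/2 = 42.5 - 7*8/2 = 42.5 - 28 = 14.5.
       U_Y = n1*n2 - U_X = 28 - 14.5 = 13.5.
Step 4: Ties are present, so use the tie-corrected normal approximation (with continuity correction) for the p-value.
Step 5: p-value = 1.000000; compare to alpha = 0.05. fail to reject H0.

U_X = 14.5, p = 1.000000, fail to reject H0 at alpha = 0.05.


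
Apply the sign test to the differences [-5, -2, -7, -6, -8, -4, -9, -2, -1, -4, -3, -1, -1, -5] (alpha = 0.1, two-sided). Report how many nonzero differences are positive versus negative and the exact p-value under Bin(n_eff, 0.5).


Step 1: Discard zero differences. Original n = 14; n_eff = number of nonzero differences = 14.
Nonzero differences (with sign): -5, -2, -7, -6, -8, -4, -9, -2, -1, -4, -3, -1, -1, -5
Step 2: Count signs: positive = 0, negative = 14.
Step 3: Under H0: P(positive) = 0.5, so the number of positives S ~ Bin(14, 0.5).
Step 4: Two-sided exact p-value = sum of Bin(14,0.5) probabilities at or below the observed probability = 0.000122.
Step 5: alpha = 0.1. reject H0.

n_eff = 14, pos = 0, neg = 14, p = 0.000122, reject H0.


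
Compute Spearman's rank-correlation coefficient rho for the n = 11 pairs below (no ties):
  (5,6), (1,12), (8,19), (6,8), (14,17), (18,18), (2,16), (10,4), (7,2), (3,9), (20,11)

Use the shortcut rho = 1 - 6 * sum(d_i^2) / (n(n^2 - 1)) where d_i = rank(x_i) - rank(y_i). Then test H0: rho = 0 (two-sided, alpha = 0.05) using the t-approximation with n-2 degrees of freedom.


Step 1: Rank x and y separately (midranks; no ties here).
rank(x): 5->4, 1->1, 8->7, 6->5, 14->9, 18->10, 2->2, 10->8, 7->6, 3->3, 20->11
rank(y): 6->3, 12->7, 19->11, 8->4, 17->9, 18->10, 16->8, 4->2, 2->1, 9->5, 11->6
Step 2: d_i = R_x(i) - R_y(i); compute d_i^2.
  (4-3)^2=1, (1-7)^2=36, (7-11)^2=16, (5-4)^2=1, (9-9)^2=0, (10-10)^2=0, (2-8)^2=36, (8-2)^2=36, (6-1)^2=25, (3-5)^2=4, (11-6)^2=25
sum(d^2) = 180.
Step 3: rho = 1 - 6*180 / (11*(11^2 - 1)) = 1 - 1080/1320 = 0.181818.
Step 4: Under H0, t = rho * sqrt((n-2)/(1-rho^2)) = 0.5547 ~ t(9).
Step 5: Two-sided p-value from the t-distribution with 9 df = 0.592615.
Step 6: alpha = 0.05. fail to reject H0.

rho = 0.1818, p = 0.592615, fail to reject H0 at alpha = 0.05.


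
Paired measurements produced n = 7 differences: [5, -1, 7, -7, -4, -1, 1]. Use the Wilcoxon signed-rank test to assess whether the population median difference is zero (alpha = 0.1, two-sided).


Step 1: Drop any zero differences (none here) and take |d_i|.
|d| = [5, 1, 7, 7, 4, 1, 1]
Step 2: Midrank |d_i| (ties get averaged ranks).
ranks: |5|->5, |1|->2, |7|->6.5, |7|->6.5, |4|->4, |1|->2, |1|->2
Step 3: Attach original signs; sum ranks with positive sign and with negative sign.
W+ = 5 + 6.5 + 2 = 13.5
W- = 2 + 6.5 + 4 + 2 = 14.5
(Check: W+ + W- = 28 should equal n(n+1)/2 = 28.)
Step 4: Test statistic W = min(W+, W-) = 13.5.
Step 5: Ties in |d|, so use the tie-corrected normal approximation.
        E[W] = n(n+1)/4 = 7*8/4 = 14.
        Tie groups: |d|=1 (t=3), |d|=7 (t=2); sum(t^3 - t) = 30.
        Var[W] = n(n+1)(2n+1)/24 - sum(t^3-t)/48 = 840/24 - 30/48 = 34.375.
        z = (W - E[W]) / sqrt(Var[W]) = (13.5 - 14) / 5.8630 = -0.0853.
        Two-sided p = 2*Phi(z) = 0.932039.
Step 6: alpha = 0.1. fail to reject H0.

W+ = 13.5, W- = 14.5, W = min = 13.5, p = 0.932039, fail to reject H0.


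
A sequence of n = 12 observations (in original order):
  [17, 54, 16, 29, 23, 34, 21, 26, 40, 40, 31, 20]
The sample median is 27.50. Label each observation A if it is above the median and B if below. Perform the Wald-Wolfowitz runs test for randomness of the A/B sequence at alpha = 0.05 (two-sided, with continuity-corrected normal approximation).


Step 1: Compute median = 27.50; label A = above, B = below.
Labels in order: BABABABBAAAB  (n_A = 6, n_B = 6)
Step 2: Count runs R = 9.
Step 3: Under H0 (random ordering), E[R] = 2*n_A*n_B/(n_A+n_B) + 1 = 2*6*6/12 + 1 = 7.0000.
        Var[R] = 2*n_A*n_B*(2*n_A*n_B - n_A - n_B) / ((n_A+n_B)^2 * (n_A+n_B-1)) = 4320/1584 = 2.7273.
        SD[R] = 1.6514.
Step 4: Continuity-corrected z = (R - 0.5 - E[R]) / SD[R] = (9 - 0.5 - 7.0000) / 1.6514 = 0.9083.
Step 5: Two-sided p-value via normal approximation = 2*(1 - Phi(|z|)) = 0.363722.
Step 6: alpha = 0.05. fail to reject H0.

R = 9, z = 0.9083, p = 0.363722, fail to reject H0.


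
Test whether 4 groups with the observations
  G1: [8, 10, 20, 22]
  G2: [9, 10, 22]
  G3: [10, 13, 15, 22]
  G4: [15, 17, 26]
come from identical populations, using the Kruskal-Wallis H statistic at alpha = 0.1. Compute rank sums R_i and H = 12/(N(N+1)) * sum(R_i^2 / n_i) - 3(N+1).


Step 1: Combine all N = 14 observations and assign midranks.
sorted (value, group, rank): (8,G1,1), (9,G2,2), (10,G1,4), (10,G2,4), (10,G3,4), (13,G3,6), (15,G3,7.5), (15,G4,7.5), (17,G4,9), (20,G1,10), (22,G1,12), (22,G2,12), (22,G3,12), (26,G4,14)
Step 2: Sum ranks within each group.
R_1 = 27 (n_1 = 4)
R_2 = 18 (n_2 = 3)
R_3 = 29.5 (n_3 = 4)
R_4 = 30.5 (n_4 = 3)
Step 3: H = 12/(N(N+1)) * sum(R_i^2/n_i) - 3(N+1)
     = 12/(14*15) * (27^2/4 + 18^2/3 + 29.5^2/4 + 30.5^2/3) - 3*15
     = 0.057143 * 817.896 - 45
     = 1.736905.
Step 4: Ties present; correction factor C = 1 - 54/(14^3 - 14) = 0.980220. Corrected H = 1.736905 / 0.980220 = 1.771954.
Step 5: Under H0, H ~ chi^2(3); p-value = 0.621057.
Step 6: alpha = 0.1. fail to reject H0.

H = 1.7720, df = 3, p = 0.621057, fail to reject H0.


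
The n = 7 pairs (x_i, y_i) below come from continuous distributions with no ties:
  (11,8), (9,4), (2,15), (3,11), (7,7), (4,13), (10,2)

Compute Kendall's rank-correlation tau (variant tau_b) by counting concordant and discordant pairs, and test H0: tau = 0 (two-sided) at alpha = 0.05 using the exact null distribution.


Step 1: Enumerate the 21 unordered pairs (i,j) with i<j and classify each by sign(x_j-x_i) * sign(y_j-y_i).
  (1,2):dx=-2,dy=-4->C; (1,3):dx=-9,dy=+7->D; (1,4):dx=-8,dy=+3->D; (1,5):dx=-4,dy=-1->C
  (1,6):dx=-7,dy=+5->D; (1,7):dx=-1,dy=-6->C; (2,3):dx=-7,dy=+11->D; (2,4):dx=-6,dy=+7->D
  (2,5):dx=-2,dy=+3->D; (2,6):dx=-5,dy=+9->D; (2,7):dx=+1,dy=-2->D; (3,4):dx=+1,dy=-4->D
  (3,5):dx=+5,dy=-8->D; (3,6):dx=+2,dy=-2->D; (3,7):dx=+8,dy=-13->D; (4,5):dx=+4,dy=-4->D
  (4,6):dx=+1,dy=+2->C; (4,7):dx=+7,dy=-9->D; (5,6):dx=-3,dy=+6->D; (5,7):dx=+3,dy=-5->D
  (6,7):dx=+6,dy=-11->D
Step 2: C = 4, D = 17, total pairs = 21.
Step 3: tau = (C - D)/(n(n-1)/2) = (4 - 17)/21 = -0.619048.
Step 4: Exact two-sided p-value (enumerate n! = 5040 permutations of y under H0): p = 0.069048.
Step 5: alpha = 0.05. fail to reject H0.

tau_b = -0.6190 (C=4, D=17), p = 0.069048, fail to reject H0.


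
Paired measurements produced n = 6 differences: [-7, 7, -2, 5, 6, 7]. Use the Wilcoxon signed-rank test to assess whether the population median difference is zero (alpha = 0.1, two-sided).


Step 1: Drop any zero differences (none here) and take |d_i|.
|d| = [7, 7, 2, 5, 6, 7]
Step 2: Midrank |d_i| (ties get averaged ranks).
ranks: |7|->5, |7|->5, |2|->1, |5|->2, |6|->3, |7|->5
Step 3: Attach original signs; sum ranks with positive sign and with negative sign.
W+ = 5 + 2 + 3 + 5 = 15
W- = 5 + 1 = 6
(Check: W+ + W- = 21 should equal n(n+1)/2 = 21.)
Step 4: Test statistic W = min(W+, W-) = 6.
Step 5: Ties in |d|, so use the tie-corrected normal approximation.
        E[W] = n(n+1)/4 = 6*7/4 = 10.5.
        Tie groups: |d|=7 (t=3); sum(t^3 - t) = 24.
        Var[W] = n(n+1)(2n+1)/24 - sum(t^3-t)/48 = 546/24 - 24/48 = 22.25.
        z = (W - E[W]) / sqrt(Var[W]) = (6 - 10.5) / 4.7170 = -0.9540.
        Two-sided p = 2*Phi(z) = 0.340085.
Step 6: alpha = 0.1. fail to reject H0.

W+ = 15, W- = 6, W = min = 6, p = 0.340085, fail to reject H0.


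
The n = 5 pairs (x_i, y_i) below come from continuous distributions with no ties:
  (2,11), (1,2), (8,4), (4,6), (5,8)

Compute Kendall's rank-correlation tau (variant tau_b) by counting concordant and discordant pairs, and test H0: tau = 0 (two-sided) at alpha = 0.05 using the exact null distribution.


Step 1: Enumerate the 10 unordered pairs (i,j) with i<j and classify each by sign(x_j-x_i) * sign(y_j-y_i).
  (1,2):dx=-1,dy=-9->C; (1,3):dx=+6,dy=-7->D; (1,4):dx=+2,dy=-5->D; (1,5):dx=+3,dy=-3->D
  (2,3):dx=+7,dy=+2->C; (2,4):dx=+3,dy=+4->C; (2,5):dx=+4,dy=+6->C; (3,4):dx=-4,dy=+2->D
  (3,5):dx=-3,dy=+4->D; (4,5):dx=+1,dy=+2->C
Step 2: C = 5, D = 5, total pairs = 10.
Step 3: tau = (C - D)/(n(n-1)/2) = (5 - 5)/10 = 0.000000.
Step 4: Exact two-sided p-value (enumerate n! = 120 permutations of y under H0): p = 1.000000.
Step 5: alpha = 0.05. fail to reject H0.

tau_b = 0.0000 (C=5, D=5), p = 1.000000, fail to reject H0.


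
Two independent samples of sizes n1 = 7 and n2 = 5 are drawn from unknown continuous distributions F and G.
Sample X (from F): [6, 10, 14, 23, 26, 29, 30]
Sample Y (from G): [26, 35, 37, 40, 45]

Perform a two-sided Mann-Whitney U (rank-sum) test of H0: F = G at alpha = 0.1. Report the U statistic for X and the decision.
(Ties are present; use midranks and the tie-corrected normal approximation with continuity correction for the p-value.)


Step 1: Combine and sort all 12 observations; assign midranks.
sorted (value, group): (6,X), (10,X), (14,X), (23,X), (26,X), (26,Y), (29,X), (30,X), (35,Y), (37,Y), (40,Y), (45,Y)
ranks: 6->1, 10->2, 14->3, 23->4, 26->5.5, 26->5.5, 29->7, 30->8, 35->9, 37->10, 40->11, 45->12
Step 2: Rank sum for X: R1 = 1 + 2 + 3 + 4 + 5.5 + 7 + 8 = 30.5.
Step 3: U_X = R1 - n1(n1+1)/2 = 30.5 - 7*8/2 = 30.5 - 28 = 2.5.
       U_Y = n1*n2 - U_X = 35 - 2.5 = 32.5.
Step 4: Ties are present, so use the tie-corrected normal approximation (with continuity correction) for the p-value.
Step 5: p-value = 0.018328; compare to alpha = 0.1. reject H0.

U_X = 2.5, p = 0.018328, reject H0 at alpha = 0.1.


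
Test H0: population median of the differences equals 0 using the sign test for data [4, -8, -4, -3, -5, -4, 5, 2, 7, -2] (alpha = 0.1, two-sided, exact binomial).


Step 1: Discard zero differences. Original n = 10; n_eff = number of nonzero differences = 10.
Nonzero differences (with sign): +4, -8, -4, -3, -5, -4, +5, +2, +7, -2
Step 2: Count signs: positive = 4, negative = 6.
Step 3: Under H0: P(positive) = 0.5, so the number of positives S ~ Bin(10, 0.5).
Step 4: Two-sided exact p-value = sum of Bin(10,0.5) probabilities at or below the observed probability = 0.753906.
Step 5: alpha = 0.1. fail to reject H0.

n_eff = 10, pos = 4, neg = 6, p = 0.753906, fail to reject H0.


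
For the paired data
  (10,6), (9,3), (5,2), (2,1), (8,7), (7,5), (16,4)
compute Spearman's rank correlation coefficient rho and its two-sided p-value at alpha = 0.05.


Step 1: Rank x and y separately (midranks; no ties here).
rank(x): 10->6, 9->5, 5->2, 2->1, 8->4, 7->3, 16->7
rank(y): 6->6, 3->3, 2->2, 1->1, 7->7, 5->5, 4->4
Step 2: d_i = R_x(i) - R_y(i); compute d_i^2.
  (6-6)^2=0, (5-3)^2=4, (2-2)^2=0, (1-1)^2=0, (4-7)^2=9, (3-5)^2=4, (7-4)^2=9
sum(d^2) = 26.
Step 3: rho = 1 - 6*26 / (7*(7^2 - 1)) = 1 - 156/336 = 0.535714.
Step 4: Under H0, t = rho * sqrt((n-2)/(1-rho^2)) = 1.4186 ~ t(5).
Step 5: Two-sided p-value from the t-distribution with 5 df = 0.215217.
Step 6: alpha = 0.05. fail to reject H0.

rho = 0.5357, p = 0.215217, fail to reject H0 at alpha = 0.05.


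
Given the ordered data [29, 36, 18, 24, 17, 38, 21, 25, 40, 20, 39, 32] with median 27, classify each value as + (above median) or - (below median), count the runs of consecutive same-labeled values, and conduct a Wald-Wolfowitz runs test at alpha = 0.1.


Step 1: Compute median = 27; label A = above, B = below.
Labels in order: AABBBABBABAA  (n_A = 6, n_B = 6)
Step 2: Count runs R = 7.
Step 3: Under H0 (random ordering), E[R] = 2*n_A*n_B/(n_A+n_B) + 1 = 2*6*6/12 + 1 = 7.0000.
        Var[R] = 2*n_A*n_B*(2*n_A*n_B - n_A - n_B) / ((n_A+n_B)^2 * (n_A+n_B-1)) = 4320/1584 = 2.7273.
        SD[R] = 1.6514.
Step 4: R = E[R], so z = 0 with no continuity correction.
Step 5: Two-sided p-value via normal approximation = 2*(1 - Phi(|z|)) = 1.000000.
Step 6: alpha = 0.1. fail to reject H0.

R = 7, z = 0.0000, p = 1.000000, fail to reject H0.


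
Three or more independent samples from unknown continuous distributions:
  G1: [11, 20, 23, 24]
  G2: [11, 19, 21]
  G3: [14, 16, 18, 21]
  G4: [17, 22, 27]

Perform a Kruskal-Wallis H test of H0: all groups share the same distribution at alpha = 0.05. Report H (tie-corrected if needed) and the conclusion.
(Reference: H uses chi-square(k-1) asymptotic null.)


Step 1: Combine all N = 14 observations and assign midranks.
sorted (value, group, rank): (11,G1,1.5), (11,G2,1.5), (14,G3,3), (16,G3,4), (17,G4,5), (18,G3,6), (19,G2,7), (20,G1,8), (21,G2,9.5), (21,G3,9.5), (22,G4,11), (23,G1,12), (24,G1,13), (27,G4,14)
Step 2: Sum ranks within each group.
R_1 = 34.5 (n_1 = 4)
R_2 = 18 (n_2 = 3)
R_3 = 22.5 (n_3 = 4)
R_4 = 30 (n_4 = 3)
Step 3: H = 12/(N(N+1)) * sum(R_i^2/n_i) - 3(N+1)
     = 12/(14*15) * (34.5^2/4 + 18^2/3 + 22.5^2/4 + 30^2/3) - 3*15
     = 0.057143 * 832.125 - 45
     = 2.550000.
Step 4: Ties present; correction factor C = 1 - 12/(14^3 - 14) = 0.995604. Corrected H = 2.550000 / 0.995604 = 2.561258.
Step 5: Under H0, H ~ chi^2(3); p-value = 0.464322.
Step 6: alpha = 0.05. fail to reject H0.

H = 2.5613, df = 3, p = 0.464322, fail to reject H0.


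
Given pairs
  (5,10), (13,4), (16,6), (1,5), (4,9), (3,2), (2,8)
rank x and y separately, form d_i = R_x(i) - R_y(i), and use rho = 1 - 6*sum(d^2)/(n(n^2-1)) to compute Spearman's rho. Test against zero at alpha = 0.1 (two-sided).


Step 1: Rank x and y separately (midranks; no ties here).
rank(x): 5->5, 13->6, 16->7, 1->1, 4->4, 3->3, 2->2
rank(y): 10->7, 4->2, 6->4, 5->3, 9->6, 2->1, 8->5
Step 2: d_i = R_x(i) - R_y(i); compute d_i^2.
  (5-7)^2=4, (6-2)^2=16, (7-4)^2=9, (1-3)^2=4, (4-6)^2=4, (3-1)^2=4, (2-5)^2=9
sum(d^2) = 50.
Step 3: rho = 1 - 6*50 / (7*(7^2 - 1)) = 1 - 300/336 = 0.107143.
Step 4: Under H0, t = rho * sqrt((n-2)/(1-rho^2)) = 0.2410 ~ t(5).
Step 5: Two-sided p-value from the t-distribution with 5 df = 0.819151.
Step 6: alpha = 0.1. fail to reject H0.

rho = 0.1071, p = 0.819151, fail to reject H0 at alpha = 0.1.


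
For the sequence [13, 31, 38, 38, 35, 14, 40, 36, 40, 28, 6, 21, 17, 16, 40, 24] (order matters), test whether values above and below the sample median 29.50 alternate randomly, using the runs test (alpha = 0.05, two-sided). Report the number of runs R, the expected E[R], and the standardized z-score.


Step 1: Compute median = 29.50; label A = above, B = below.
Labels in order: BAAAABAAABBBBBAB  (n_A = 8, n_B = 8)
Step 2: Count runs R = 7.
Step 3: Under H0 (random ordering), E[R] = 2*n_A*n_B/(n_A+n_B) + 1 = 2*8*8/16 + 1 = 9.0000.
        Var[R] = 2*n_A*n_B*(2*n_A*n_B - n_A - n_B) / ((n_A+n_B)^2 * (n_A+n_B-1)) = 14336/3840 = 3.7333.
        SD[R] = 1.9322.
Step 4: Continuity-corrected z = (R + 0.5 - E[R]) / SD[R] = (7 + 0.5 - 9.0000) / 1.9322 = -0.7763.
Step 5: Two-sided p-value via normal approximation = 2*(1 - Phi(|z|)) = 0.437558.
Step 6: alpha = 0.05. fail to reject H0.

R = 7, z = -0.7763, p = 0.437558, fail to reject H0.


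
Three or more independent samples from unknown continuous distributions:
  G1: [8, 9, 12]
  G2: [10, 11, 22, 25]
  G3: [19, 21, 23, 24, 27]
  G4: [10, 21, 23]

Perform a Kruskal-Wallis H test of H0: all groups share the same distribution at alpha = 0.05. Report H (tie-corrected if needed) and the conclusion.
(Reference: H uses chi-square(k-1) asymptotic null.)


Step 1: Combine all N = 15 observations and assign midranks.
sorted (value, group, rank): (8,G1,1), (9,G1,2), (10,G2,3.5), (10,G4,3.5), (11,G2,5), (12,G1,6), (19,G3,7), (21,G3,8.5), (21,G4,8.5), (22,G2,10), (23,G3,11.5), (23,G4,11.5), (24,G3,13), (25,G2,14), (27,G3,15)
Step 2: Sum ranks within each group.
R_1 = 9 (n_1 = 3)
R_2 = 32.5 (n_2 = 4)
R_3 = 55 (n_3 = 5)
R_4 = 23.5 (n_4 = 3)
Step 3: H = 12/(N(N+1)) * sum(R_i^2/n_i) - 3(N+1)
     = 12/(15*16) * (9^2/3 + 32.5^2/4 + 55^2/5 + 23.5^2/3) - 3*16
     = 0.050000 * 1080.15 - 48
     = 6.007292.
Step 4: Ties present; correction factor C = 1 - 18/(15^3 - 15) = 0.994643. Corrected H = 6.007292 / 0.994643 = 6.039647.
Step 5: Under H0, H ~ chi^2(3); p-value = 0.109697.
Step 6: alpha = 0.05. fail to reject H0.

H = 6.0396, df = 3, p = 0.109697, fail to reject H0.


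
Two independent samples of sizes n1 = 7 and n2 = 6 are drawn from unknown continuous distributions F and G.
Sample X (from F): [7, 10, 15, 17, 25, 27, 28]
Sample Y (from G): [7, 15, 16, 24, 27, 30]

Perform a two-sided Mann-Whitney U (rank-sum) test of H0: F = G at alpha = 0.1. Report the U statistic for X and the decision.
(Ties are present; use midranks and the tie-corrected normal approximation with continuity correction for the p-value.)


Step 1: Combine and sort all 13 observations; assign midranks.
sorted (value, group): (7,X), (7,Y), (10,X), (15,X), (15,Y), (16,Y), (17,X), (24,Y), (25,X), (27,X), (27,Y), (28,X), (30,Y)
ranks: 7->1.5, 7->1.5, 10->3, 15->4.5, 15->4.5, 16->6, 17->7, 24->8, 25->9, 27->10.5, 27->10.5, 28->12, 30->13
Step 2: Rank sum for X: R1 = 1.5 + 3 + 4.5 + 7 + 9 + 10.5 + 12 = 47.5.
Step 3: U_X = R1 - n1(n1+1)/2 = 47.5 - 7*8/2 = 47.5 - 28 = 19.5.
       U_Y = n1*n2 - U_X = 42 - 19.5 = 22.5.
Step 4: Ties are present, so use the tie-corrected normal approximation (with continuity correction) for the p-value.
Step 5: p-value = 0.885935; compare to alpha = 0.1. fail to reject H0.

U_X = 19.5, p = 0.885935, fail to reject H0 at alpha = 0.1.


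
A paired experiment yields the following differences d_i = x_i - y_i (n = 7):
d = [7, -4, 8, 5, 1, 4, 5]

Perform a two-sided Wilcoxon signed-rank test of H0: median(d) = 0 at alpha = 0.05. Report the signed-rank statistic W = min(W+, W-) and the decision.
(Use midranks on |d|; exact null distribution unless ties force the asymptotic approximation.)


Step 1: Drop any zero differences (none here) and take |d_i|.
|d| = [7, 4, 8, 5, 1, 4, 5]
Step 2: Midrank |d_i| (ties get averaged ranks).
ranks: |7|->6, |4|->2.5, |8|->7, |5|->4.5, |1|->1, |4|->2.5, |5|->4.5
Step 3: Attach original signs; sum ranks with positive sign and with negative sign.
W+ = 6 + 7 + 4.5 + 1 + 2.5 + 4.5 = 25.5
W- = 2.5 = 2.5
(Check: W+ + W- = 28 should equal n(n+1)/2 = 28.)
Step 4: Test statistic W = min(W+, W-) = 2.5.
Step 5: Ties in |d|, so use the tie-corrected normal approximation.
        E[W] = n(n+1)/4 = 7*8/4 = 14.
        Tie groups: |d|=4 (t=2), |d|=5 (t=2); sum(t^3 - t) = 12.
        Var[W] = n(n+1)(2n+1)/24 - sum(t^3-t)/48 = 840/24 - 12/48 = 34.75.
        z = (W - E[W]) / sqrt(Var[W]) = (2.5 - 14) / 5.8949 = -1.9508.
        Two-sided p = 2*Phi(z) = 0.051077.
Step 6: alpha = 0.05. fail to reject H0.

W+ = 25.5, W- = 2.5, W = min = 2.5, p = 0.051077, fail to reject H0.


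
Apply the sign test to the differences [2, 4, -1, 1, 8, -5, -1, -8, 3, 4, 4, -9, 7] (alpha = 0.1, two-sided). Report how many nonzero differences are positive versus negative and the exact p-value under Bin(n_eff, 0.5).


Step 1: Discard zero differences. Original n = 13; n_eff = number of nonzero differences = 13.
Nonzero differences (with sign): +2, +4, -1, +1, +8, -5, -1, -8, +3, +4, +4, -9, +7
Step 2: Count signs: positive = 8, negative = 5.
Step 3: Under H0: P(positive) = 0.5, so the number of positives S ~ Bin(13, 0.5).
Step 4: Two-sided exact p-value = sum of Bin(13,0.5) probabilities at or below the observed probability = 0.581055.
Step 5: alpha = 0.1. fail to reject H0.

n_eff = 13, pos = 8, neg = 5, p = 0.581055, fail to reject H0.


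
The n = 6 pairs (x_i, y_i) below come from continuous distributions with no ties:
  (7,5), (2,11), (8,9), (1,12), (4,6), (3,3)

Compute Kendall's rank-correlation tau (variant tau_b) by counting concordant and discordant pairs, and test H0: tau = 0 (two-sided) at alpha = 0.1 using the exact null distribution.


Step 1: Enumerate the 15 unordered pairs (i,j) with i<j and classify each by sign(x_j-x_i) * sign(y_j-y_i).
  (1,2):dx=-5,dy=+6->D; (1,3):dx=+1,dy=+4->C; (1,4):dx=-6,dy=+7->D; (1,5):dx=-3,dy=+1->D
  (1,6):dx=-4,dy=-2->C; (2,3):dx=+6,dy=-2->D; (2,4):dx=-1,dy=+1->D; (2,5):dx=+2,dy=-5->D
  (2,6):dx=+1,dy=-8->D; (3,4):dx=-7,dy=+3->D; (3,5):dx=-4,dy=-3->C; (3,6):dx=-5,dy=-6->C
  (4,5):dx=+3,dy=-6->D; (4,6):dx=+2,dy=-9->D; (5,6):dx=-1,dy=-3->C
Step 2: C = 5, D = 10, total pairs = 15.
Step 3: tau = (C - D)/(n(n-1)/2) = (5 - 10)/15 = -0.333333.
Step 4: Exact two-sided p-value (enumerate n! = 720 permutations of y under H0): p = 0.469444.
Step 5: alpha = 0.1. fail to reject H0.

tau_b = -0.3333 (C=5, D=10), p = 0.469444, fail to reject H0.


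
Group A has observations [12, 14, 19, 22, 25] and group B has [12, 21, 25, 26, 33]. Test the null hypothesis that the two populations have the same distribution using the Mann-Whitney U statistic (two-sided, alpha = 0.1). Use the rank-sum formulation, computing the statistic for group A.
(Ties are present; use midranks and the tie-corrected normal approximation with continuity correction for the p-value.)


Step 1: Combine and sort all 10 observations; assign midranks.
sorted (value, group): (12,X), (12,Y), (14,X), (19,X), (21,Y), (22,X), (25,X), (25,Y), (26,Y), (33,Y)
ranks: 12->1.5, 12->1.5, 14->3, 19->4, 21->5, 22->6, 25->7.5, 25->7.5, 26->9, 33->10
Step 2: Rank sum for X: R1 = 1.5 + 3 + 4 + 6 + 7.5 = 22.
Step 3: U_X = R1 - n1(n1+1)/2 = 22 - 5*6/2 = 22 - 15 = 7.
       U_Y = n1*n2 - U_X = 25 - 7 = 18.
Step 4: Ties are present, so use the tie-corrected normal approximation (with continuity correction) for the p-value.
Step 5: p-value = 0.293326; compare to alpha = 0.1. fail to reject H0.

U_X = 7, p = 0.293326, fail to reject H0 at alpha = 0.1.


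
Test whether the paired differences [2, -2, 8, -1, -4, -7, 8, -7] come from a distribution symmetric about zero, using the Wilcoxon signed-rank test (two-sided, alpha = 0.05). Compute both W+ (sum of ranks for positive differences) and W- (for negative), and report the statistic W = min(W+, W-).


Step 1: Drop any zero differences (none here) and take |d_i|.
|d| = [2, 2, 8, 1, 4, 7, 8, 7]
Step 2: Midrank |d_i| (ties get averaged ranks).
ranks: |2|->2.5, |2|->2.5, |8|->7.5, |1|->1, |4|->4, |7|->5.5, |8|->7.5, |7|->5.5
Step 3: Attach original signs; sum ranks with positive sign and with negative sign.
W+ = 2.5 + 7.5 + 7.5 = 17.5
W- = 2.5 + 1 + 4 + 5.5 + 5.5 = 18.5
(Check: W+ + W- = 36 should equal n(n+1)/2 = 36.)
Step 4: Test statistic W = min(W+, W-) = 17.5.
Step 5: Ties in |d|, so use the tie-corrected normal approximation.
        E[W] = n(n+1)/4 = 8*9/4 = 18.
        Tie groups: |d|=2 (t=2), |d|=7 (t=2), |d|=8 (t=2); sum(t^3 - t) = 18.
        Var[W] = n(n+1)(2n+1)/24 - sum(t^3-t)/48 = 1224/24 - 18/48 = 50.625.
        z = (W - E[W]) / sqrt(Var[W]) = (17.5 - 18) / 7.1151 = -0.0703.
        Two-sided p = 2*Phi(z) = 0.943977.
Step 6: alpha = 0.05. fail to reject H0.

W+ = 17.5, W- = 18.5, W = min = 17.5, p = 0.943977, fail to reject H0.


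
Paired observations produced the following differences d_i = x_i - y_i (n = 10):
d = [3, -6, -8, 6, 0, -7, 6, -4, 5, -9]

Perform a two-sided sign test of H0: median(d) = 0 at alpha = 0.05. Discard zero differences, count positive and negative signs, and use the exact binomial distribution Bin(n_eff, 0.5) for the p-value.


Step 1: Discard zero differences. Original n = 10; n_eff = number of nonzero differences = 9.
Nonzero differences (with sign): +3, -6, -8, +6, -7, +6, -4, +5, -9
Step 2: Count signs: positive = 4, negative = 5.
Step 3: Under H0: P(positive) = 0.5, so the number of positives S ~ Bin(9, 0.5).
Step 4: Two-sided exact p-value = sum of Bin(9,0.5) probabilities at or below the observed probability = 1.000000.
Step 5: alpha = 0.05. fail to reject H0.

n_eff = 9, pos = 4, neg = 5, p = 1.000000, fail to reject H0.


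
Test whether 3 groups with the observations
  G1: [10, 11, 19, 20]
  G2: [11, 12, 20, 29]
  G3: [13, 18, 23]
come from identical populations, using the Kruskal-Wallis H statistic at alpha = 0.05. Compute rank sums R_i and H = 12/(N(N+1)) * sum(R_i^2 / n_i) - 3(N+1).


Step 1: Combine all N = 11 observations and assign midranks.
sorted (value, group, rank): (10,G1,1), (11,G1,2.5), (11,G2,2.5), (12,G2,4), (13,G3,5), (18,G3,6), (19,G1,7), (20,G1,8.5), (20,G2,8.5), (23,G3,10), (29,G2,11)
Step 2: Sum ranks within each group.
R_1 = 19 (n_1 = 4)
R_2 = 26 (n_2 = 4)
R_3 = 21 (n_3 = 3)
Step 3: H = 12/(N(N+1)) * sum(R_i^2/n_i) - 3(N+1)
     = 12/(11*12) * (19^2/4 + 26^2/4 + 21^2/3) - 3*12
     = 0.090909 * 406.25 - 36
     = 0.931818.
Step 4: Ties present; correction factor C = 1 - 12/(11^3 - 11) = 0.990909. Corrected H = 0.931818 / 0.990909 = 0.940367.
Step 5: Under H0, H ~ chi^2(2); p-value = 0.624888.
Step 6: alpha = 0.05. fail to reject H0.

H = 0.9404, df = 2, p = 0.624888, fail to reject H0.


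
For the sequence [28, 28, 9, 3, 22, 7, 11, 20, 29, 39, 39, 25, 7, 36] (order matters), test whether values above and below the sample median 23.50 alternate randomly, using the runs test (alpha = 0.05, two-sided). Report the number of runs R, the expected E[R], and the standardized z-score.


Step 1: Compute median = 23.50; label A = above, B = below.
Labels in order: AABBBBBBAAAABA  (n_A = 7, n_B = 7)
Step 2: Count runs R = 5.
Step 3: Under H0 (random ordering), E[R] = 2*n_A*n_B/(n_A+n_B) + 1 = 2*7*7/14 + 1 = 8.0000.
        Var[R] = 2*n_A*n_B*(2*n_A*n_B - n_A - n_B) / ((n_A+n_B)^2 * (n_A+n_B-1)) = 8232/2548 = 3.2308.
        SD[R] = 1.7974.
Step 4: Continuity-corrected z = (R + 0.5 - E[R]) / SD[R] = (5 + 0.5 - 8.0000) / 1.7974 = -1.3909.
Step 5: Two-sided p-value via normal approximation = 2*(1 - Phi(|z|)) = 0.164264.
Step 6: alpha = 0.05. fail to reject H0.

R = 5, z = -1.3909, p = 0.164264, fail to reject H0.
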